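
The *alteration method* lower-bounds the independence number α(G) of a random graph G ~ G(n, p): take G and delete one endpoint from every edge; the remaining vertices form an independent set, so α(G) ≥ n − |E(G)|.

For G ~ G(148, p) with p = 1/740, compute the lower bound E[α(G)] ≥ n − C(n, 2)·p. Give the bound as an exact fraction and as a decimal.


E[|E(G)|] = C(148, 2)·p = 10878 · (1/740) = 147/10.
E[α(G)] ≥ n − E[|E(G)|] = 148 − 147/10 = 1333/10.
Numerically: ≈ 133.3000.
(This is only a lower bound; the true E[α(G)] may be larger.)

E[α(G)] ≥ 1333/10 ≈ 133.3000.


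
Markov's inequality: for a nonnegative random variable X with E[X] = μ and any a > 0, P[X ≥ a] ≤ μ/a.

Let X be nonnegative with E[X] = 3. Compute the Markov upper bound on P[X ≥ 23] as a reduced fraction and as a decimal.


μ = E[X] = 3, a = 23.
Markov: P[X ≥ 23] ≤ μ/a = (3)/23 = 3/23.
Numerically: ≈ 0.13043.
(Since a = 23 > μ = 3.00000, the bound 3/23 is < 1 and informative.)

P[X ≥ 23] ≤ 3/23 ≈ 0.13043.


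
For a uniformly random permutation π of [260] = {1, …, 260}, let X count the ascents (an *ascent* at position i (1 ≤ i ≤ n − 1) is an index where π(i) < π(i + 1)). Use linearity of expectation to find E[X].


Write X = Σ X_I over i = 1, …, 259, with X_I the indicator of one ascent.
There are 259 indicators.
For each fixed i, the pair (π(i), π(i+1)) is a uniformly random ordered pair of distinct values from {1, …, 260}; by symmetry P[π(i) < π(i+1)] = 1/2.
By linearity: E[X] = 259 · (1/2) = (260 − 1) · (1/2) = 259/2 ≈ 129.500000.

E[X] = 259/2 = 129.500000.


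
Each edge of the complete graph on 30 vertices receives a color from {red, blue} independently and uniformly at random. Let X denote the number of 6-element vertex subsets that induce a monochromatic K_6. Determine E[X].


Let X = Σ_S X_S over the C(30, 6) = 593775 subsets S of size 6, where X_S = 1 if the K_6 on S is monochromatic.
For a fixed S, the K_6 on S has C(6, 2) = 15 edges. P[all 15 edges red] = (1/2)^15, and likewise for blue, so P[monochromatic] = 2·(1/2)^15 = 2^{1 − 15} = 1/16384.
By linearity of expectation: E[X] = C(30, 6) · 2^{1 − 15} = 593775 · 1/16384 = 593775/16384.
Numerically: E[X] ≈ 36.241.

E[X] = C(30,6)·2^(1−C(6,2)) = 593775/16384 ≈ 36.241.


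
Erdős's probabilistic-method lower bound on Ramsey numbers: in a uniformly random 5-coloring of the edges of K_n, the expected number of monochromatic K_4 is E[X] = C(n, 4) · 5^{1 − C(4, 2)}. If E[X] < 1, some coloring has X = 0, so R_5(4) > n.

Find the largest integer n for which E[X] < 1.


We need C(n, 4) · 5^{1 − 6} < 1, i.e. C(n, 4) < 5^{6 − 1} = 3125.
Check values of n near the boundary:
  n = 13: C(13, 4) = 715; 715 < 3125? YES
  n = 14: C(14, 4) = 1001; 1001 < 3125? YES
  n = 15: C(15, 4) = 1365; 1365 < 3125? YES
  n = 16: C(16, 4) = 1820; 1820 < 3125? YES
  n = 17: C(17, 4) = 2380; 2380 < 3125? YES
  n = 18: C(18, 4) = 3060; 3060 < 3125? YES
  n = 19: C(19, 4) = 3876; 3876 < 3125? NO
  n = 20: C(20, 4) = 4845; 4845 < 3125? NO
The largest n with C(n, 4) < 3125 is n = 18 (where E[X] = 612/625 ≈ 0.979200). Hence R_5(4) > 18, i.e. R_5(4) ≥ 19.

Largest n = 18; hence R_5(4) > 18.


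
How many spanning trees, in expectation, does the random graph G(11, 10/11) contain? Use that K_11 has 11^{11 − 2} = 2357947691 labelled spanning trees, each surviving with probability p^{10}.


K_11 has 11^{11 − 2} = 2357947691 labelled spanning trees.
For each such spanning tree H, let X_H = 1 if all 10 edges of H are present in G. Then P[X_H = 1] = p^{10} = (10/11)^{10} = 10000000000/25937424601.
Summing the indicators: E[X] = Σ_H E[X_H] = 2357947691 · p^{10} = 2357947691 · 10000000000/25937424601 = 10000000000/11.
Numerically: E[X] ≈ 9.09091e+08.

E[X] = 2357947691 · (10/11)^{10} = 10000000000/11 ≈ 9.09091e+08.


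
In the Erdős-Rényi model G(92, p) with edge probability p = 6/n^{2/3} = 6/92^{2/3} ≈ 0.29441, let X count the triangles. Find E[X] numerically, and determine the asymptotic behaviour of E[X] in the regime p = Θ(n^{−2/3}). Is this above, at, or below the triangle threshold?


Number of potential triangles: C(92, 3) = 125580.
Each occurs with probability p³ ≈ (0.29441)³ ≈ 2.5519849e-02.
By linearity: E[X] = C(92, 3)·p³ ≈ 125580 · 2.5519849e-02 ≈ 3204.78261.
Since α = 2/3 < 1, p = c/n^{2/3} ≫ 1/n is above the triangle threshold p ~ 1/n. Asymptotically E[X] ~ (c³/6)·n^{3(1−α)} = (6³/6)·n^{1} → ∞; triangles are abundant w.h.p.

E[X] ≈ 3204.78261; in regime p = Θ(1/n^{2/3}) E[X] diverges (above the triangle threshold p ~ 1/n).


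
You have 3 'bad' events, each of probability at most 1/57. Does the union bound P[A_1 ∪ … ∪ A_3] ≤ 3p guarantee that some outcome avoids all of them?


Union bound: P[∪_{i=1}^{3} A_i] ≤ Σ_i P[A_i] ≤ 3·p = 3·(1/57) = 1/19.
Numerically: 1/19 ≈ 0.05263.
Is 1/19 < 1? YES.
Since P[∪ A_i] ≤ 1/19 < 1, the complement has P[∩ A_i^c] ≥ 1 − 1/19 = 18/19 > 0, so some outcome avoids every A_i.

3·p = 1/19 ≈ 0.05263; existence CERTIFIED by the union bound.


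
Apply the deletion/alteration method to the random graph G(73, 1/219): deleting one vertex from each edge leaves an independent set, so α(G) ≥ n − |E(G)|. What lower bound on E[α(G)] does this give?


E[|E(G)|] = C(73, 2)·p = 2628 · (1/219) = 12.
E[α(G)] ≥ n − E[|E(G)|] = 73 − 12 = 61.
Numerically: ≈ 61.000.
(This is only a lower bound; the true E[α(G)] may be larger.)

E[α(G)] ≥ 61 ≈ 61.000.


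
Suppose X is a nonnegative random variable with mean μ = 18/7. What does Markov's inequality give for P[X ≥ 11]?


μ = E[X] = 18/7, a = 11.
Markov: P[X ≥ 11] ≤ μ/a = (18/7)/11 = 18/77.
Numerically: ≈ 0.233766.
(Since a = 11 > μ = 2.571429, the bound 18/77 is < 1 and informative.)

P[X ≥ 11] ≤ 18/77 ≈ 0.233766.


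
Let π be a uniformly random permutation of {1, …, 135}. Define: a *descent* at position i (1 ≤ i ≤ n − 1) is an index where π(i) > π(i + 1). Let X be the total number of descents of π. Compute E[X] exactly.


Write X = Σ X_I over i = 1, …, 134, with X_I the indicator of one descent.
There are 134 indicators.
For each fixed i, the pair (π(i), π(i+1)) is a uniformly random ordered pair of distinct values from {1, …, 135}; by symmetry P[π(i) > π(i+1)] = 1/2.
By linearity: E[X] = 134 · (1/2) = (135 − 1) · (1/2) = 67 ≈ 67.000.

E[X] = 67 = 67.000.


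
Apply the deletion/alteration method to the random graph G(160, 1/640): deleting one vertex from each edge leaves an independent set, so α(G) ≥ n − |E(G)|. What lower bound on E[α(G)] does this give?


E[|E(G)|] = C(160, 2)·p = 12720 · (1/640) = 159/8.
E[α(G)] ≥ n − E[|E(G)|] = 160 − 159/8 = 1121/8.
Numerically: ≈ 140.12500.
(This is only a lower bound; the true E[α(G)] may be larger.)

E[α(G)] ≥ 1121/8 ≈ 140.12500.


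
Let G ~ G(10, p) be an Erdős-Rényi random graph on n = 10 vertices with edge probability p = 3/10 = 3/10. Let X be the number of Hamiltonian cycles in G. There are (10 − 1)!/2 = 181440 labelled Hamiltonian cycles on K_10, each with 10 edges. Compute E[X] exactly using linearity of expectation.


K_10 has (10 − 1)!/2 = 181440 labelled Hamiltonian cycles.
For each such Hamiltonian cycle H, let X_H = 1 if all 10 edges of H are present in G. Then P[X_H = 1] = p^{10} = (3/10)^{10} = 59049/10000000000.
Summing the indicators: E[X] = Σ_H E[X_H] = 181440 · p^{10} = 181440 · 59049/10000000000 = 33480783/31250000.
Numerically: E[X] ≈ 1.07139.

E[X] = 181440 · (3/10)^{10} = 33480783/31250000 ≈ 1.07139.


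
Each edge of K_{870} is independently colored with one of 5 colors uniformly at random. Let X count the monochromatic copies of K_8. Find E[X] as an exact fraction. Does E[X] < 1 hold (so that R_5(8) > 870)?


E[X] = C(870, 8) · 5^{1 − 28} = 7881626782940464620 · 5^{−27} = 7881626782940464620/7450580596923828125.
As a reduced fraction: E[X] = 1576325356588092924/1490116119384765625 ≈ 1.057854.
Is E[X] < 1? NO.
Since E[X] ≥ 1, the first-moment bound is inconclusive at n = 870; it does NOT by itself certify R_5(8) > 870.

E[X] = 1576325356588092924/1490116119384765625 ≈ 1.057854; E[X] ≥ 1; first-moment method inconclusive here.


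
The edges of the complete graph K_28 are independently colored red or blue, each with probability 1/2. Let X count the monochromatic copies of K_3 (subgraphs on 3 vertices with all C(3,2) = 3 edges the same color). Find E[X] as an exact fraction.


Let X = Σ_S X_S over the C(28, 3) = 3276 subsets S of size 3, where X_S = 1 if the K_3 on S is monochromatic.
For a fixed S, the K_3 on S has C(3, 2) = 3 edges. P[all 3 edges red] = (1/2)^3, and likewise for blue, so P[monochromatic] = 2·(1/2)^3 = 2^{1 − 3} = 1/4.
By linearity of expectation: E[X] = C(28, 3) · 2^{1 − 3} = 3276 · 1/4 = 819.
Numerically: E[X] ≈ 819.0000.

E[X] = C(28,3)·2^(1−C(3,2)) = 819 ≈ 819.0000.


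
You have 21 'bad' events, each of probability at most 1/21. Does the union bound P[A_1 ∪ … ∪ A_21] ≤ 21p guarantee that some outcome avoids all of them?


Union bound: P[∪_{i=1}^{21} A_i] ≤ Σ_i P[A_i] ≤ 21·p = 21·(1/21) = 1.
Numerically: 1 ≈ 1.00000.
Is 1 < 1? NO.
Since the bound 1 is ≥ 1, the union bound is uninformative here; it does NOT by itself certify existence.

21·p = 1 ≈ 1.00000; existence NOT certified by the union bound.


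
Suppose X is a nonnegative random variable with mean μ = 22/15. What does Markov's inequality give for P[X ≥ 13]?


μ = E[X] = 22/15, a = 13.
Markov: P[X ≥ 13] ≤ μ/a = (22/15)/13 = 22/195.
Numerically: ≈ 0.113.
(Since a = 13 > μ = 1.467, the bound 22/195 is < 1 and informative.)

P[X ≥ 13] ≤ 22/195 ≈ 0.113.


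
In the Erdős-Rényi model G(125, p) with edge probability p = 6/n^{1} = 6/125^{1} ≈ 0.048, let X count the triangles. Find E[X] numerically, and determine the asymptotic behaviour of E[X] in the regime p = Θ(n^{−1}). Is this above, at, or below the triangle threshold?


Number of potential triangles: C(125, 3) = 317750.
Each occurs with probability p³ ≈ (0.048)³ ≈ 1.105920e-04.
By linearity: E[X] = C(125, 3)·p³ ≈ 317750 · 1.105920e-04 ≈ 35.1406.
Here α = 1, so p = 6/n is exactly at the triangle threshold p ~ 1/n. Asymptotically E[X] → c³/6 = 6³/6 = 36 ≈ 36.0000, a bounded constant. In this regime the triangle count is asymptotically Poisson(c³/6).

E[X] ≈ 35.1406; in regime p = Θ(1/n^{1}) E[X] stays bounded (at the triangle threshold p ~ 1/n).


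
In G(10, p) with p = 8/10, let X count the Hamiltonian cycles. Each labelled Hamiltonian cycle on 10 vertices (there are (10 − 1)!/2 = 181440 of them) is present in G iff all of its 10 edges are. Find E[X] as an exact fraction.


K_10 has (10 − 1)!/2 = 181440 labelled Hamiltonian cycles.
For each such Hamiltonian cycle H, let X_H = 1 if all 10 edges of H are present in G. Then P[X_H = 1] = p^{10} = (4/5)^{10} = 1048576/9765625.
By linearity of expectation: E[X] = Σ_H E[X_H] = 181440 · p^{10} = 181440 · 1048576/9765625 = 38050725888/1953125.
Numerically: E[X] ≈ 19482.

E[X] = 181440 · (4/5)^{10} = 38050725888/1953125 ≈ 19482.


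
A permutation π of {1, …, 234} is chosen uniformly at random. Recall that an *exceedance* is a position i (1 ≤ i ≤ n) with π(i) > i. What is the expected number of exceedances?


Write X = Σ_{i=1}^{234} X_i, where X_i = 1_{π(i) > i}.
For each fixed i, π(i) is uniform over {1, …, 234} (marginal of a uniform permutation), so P[π(i) > i] = (n − i)/n. Summing: Σ_{i=1}^{234} (n − i)/n = (0 + 1 + … + 233)/234 = 234(234 − 1)/(2·234) = (234 − 1)/2.
Hence E[X] = Σ_{i=1}^{234} (234 − i)/234 = 233/2 ≈ 116.500.

E[X] = 233/2 = 116.500.


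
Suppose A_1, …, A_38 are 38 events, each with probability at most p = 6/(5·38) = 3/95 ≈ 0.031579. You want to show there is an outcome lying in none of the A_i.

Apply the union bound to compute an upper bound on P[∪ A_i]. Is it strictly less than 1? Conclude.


Union bound: P[∪_{i=1}^{38} A_i] ≤ Σ_i P[A_i] ≤ 38·p = 38·(3/95) = 6/5.
Numerically: 6/5 ≈ 1.200000.
Is 6/5 < 1? NO.
Since the bound 6/5 is ≥ 1, the union bound is uninformative here; it does NOT by itself certify existence.

38·p = 6/5 ≈ 1.200000; existence NOT certified by the union bound.


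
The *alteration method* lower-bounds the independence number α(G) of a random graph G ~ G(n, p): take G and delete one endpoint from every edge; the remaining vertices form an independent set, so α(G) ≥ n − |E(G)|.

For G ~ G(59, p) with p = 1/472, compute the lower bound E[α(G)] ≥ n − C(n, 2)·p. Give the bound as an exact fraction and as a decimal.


E[|E(G)|] = C(59, 2)·p = 1711 · (1/472) = 29/8.
E[α(G)] ≥ n − E[|E(G)|] = 59 − 29/8 = 443/8.
Numerically: ≈ 55.375.
(This is only a lower bound; the true E[α(G)] may be larger.)

E[α(G)] ≥ 443/8 ≈ 55.375.


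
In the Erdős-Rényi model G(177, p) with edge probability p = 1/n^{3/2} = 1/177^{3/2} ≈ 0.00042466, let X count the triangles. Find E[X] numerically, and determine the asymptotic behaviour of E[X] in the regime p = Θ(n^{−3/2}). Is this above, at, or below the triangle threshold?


Number of potential triangles: C(177, 3) = 908600.
Each occurs with probability p³ ≈ (0.00042466)³ ≈ 7.6580871e-11.
By linearity: E[X] = C(177, 3)·p³ ≈ 908600 · 7.6580871e-11 ≈ 0.00007.
Since α = 3/2 > 1, p = c/n^{3/2} = o(1/n) is below the triangle threshold p ~ 1/n. Asymptotically E[X] ~ (c³/6)·n^{3(1−α)} = (1³/6)·n^{-1.5} → 0, so by Markov's inequality G has no triangles w.h.p.

E[X] ≈ 0.00007; in regime p = Θ(1/n^{3/2}) E[X] tends to 0 (below the triangle threshold p ~ 1/n).


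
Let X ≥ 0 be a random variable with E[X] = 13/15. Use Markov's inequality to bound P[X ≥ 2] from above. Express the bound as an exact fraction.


μ = E[X] = 13/15, a = 2.
Markov: P[X ≥ 2] ≤ μ/a = (13/15)/2 = 13/30.
Numerically: ≈ 0.4333.
(Since a = 2 > μ = 0.8667, the bound 13/30 is < 1 and informative.)

P[X ≥ 2] ≤ 13/30 ≈ 0.4333.


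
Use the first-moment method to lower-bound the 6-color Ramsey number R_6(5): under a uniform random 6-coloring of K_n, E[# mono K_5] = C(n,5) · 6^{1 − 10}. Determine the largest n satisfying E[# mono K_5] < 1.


We need C(n, 5) · 6^{1 − 10} < 1, i.e. C(n, 5) < 6^{10 − 1} = 10077696.
Check values of n near the boundary:
  n = 64: C(64, 5) = 7624512; 7624512 < 10077696? YES
  n = 65: C(65, 5) = 8259888; 8259888 < 10077696? YES
  n = 66: C(66, 5) = 8936928; 8936928 < 10077696? YES
  n = 67: C(67, 5) = 9657648; 9657648 < 10077696? YES
  n = 68: C(68, 5) = 10424128; 10424128 < 10077696? NO
The largest n with C(n, 5) < 10077696 is n = 67 (where E[X] = 67067/69984 ≈ 0.9583). Hence R_6(5) > 67, i.e. R_6(5) ≥ 68.

Largest n = 67; hence R_6(5) > 67.


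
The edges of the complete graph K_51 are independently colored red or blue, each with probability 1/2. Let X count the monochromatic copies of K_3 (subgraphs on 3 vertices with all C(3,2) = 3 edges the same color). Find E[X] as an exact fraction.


Let X = Σ_S X_S over the C(51, 3) = 20825 subsets S of size 3, where X_S = 1 if the K_3 on S is monochromatic.
For a fixed S, the K_3 on S has C(3, 2) = 3 edges. P[all 3 edges red] = (1/2)^3, and likewise for blue, so P[monochromatic] = 2·(1/2)^3 = 2^{1 − 3} = 1/4.
By linearity of expectation: E[X] = C(51, 3) · 2^{1 − 3} = 20825 · 1/4 = 20825/4.
Numerically: E[X] ≈ 5206.25000.

E[X] = C(51,3)·2^(1−C(3,2)) = 20825/4 ≈ 5206.25000.


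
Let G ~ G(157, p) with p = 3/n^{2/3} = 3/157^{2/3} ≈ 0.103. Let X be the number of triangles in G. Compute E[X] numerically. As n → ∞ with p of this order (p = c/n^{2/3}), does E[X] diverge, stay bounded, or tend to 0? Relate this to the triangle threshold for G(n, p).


Number of potential triangles: C(157, 3) = 632710.
Each occurs with probability p³ ≈ (0.103)³ ≈ 1.09538e-03.
By linearity: E[X] = C(157, 3)·p³ ≈ 632710 · 1.09538e-03 ≈ 693.057.
Since α = 2/3 < 1, p = c/n^{2/3} ≫ 1/n is above the triangle threshold p ~ 1/n. Asymptotically E[X] ~ (c³/6)·n^{3(1−α)} = (3³/6)·n^{1} → ∞; triangles are abundant w.h.p.

E[X] ≈ 693.057; in regime p = Θ(1/n^{2/3}) E[X] diverges (above the triangle threshold p ~ 1/n).


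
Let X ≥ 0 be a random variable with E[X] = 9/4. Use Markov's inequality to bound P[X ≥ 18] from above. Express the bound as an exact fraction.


μ = E[X] = 9/4, a = 18.
Markov: P[X ≥ 18] ≤ μ/a = (9/4)/18 = 1/8.
Numerically: ≈ 0.1250.
(Since a = 18 > μ = 2.2500, the bound 1/8 is < 1 and informative.)

P[X ≥ 18] ≤ 1/8 ≈ 0.1250.


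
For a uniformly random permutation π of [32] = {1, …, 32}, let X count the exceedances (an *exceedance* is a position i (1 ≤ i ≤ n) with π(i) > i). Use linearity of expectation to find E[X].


Write X = Σ_{i=1}^{32} X_i, where X_i = 1_{π(i) > i}.
For each fixed i, π(i) is uniform over {1, …, 32} (marginal of a uniform permutation), so P[π(i) > i] = (n − i)/n. Summing: Σ_{i=1}^{32} (n − i)/n = (0 + 1 + … + 31)/32 = 32(32 − 1)/(2·32) = (32 − 1)/2.
Hence E[X] = Σ_{i=1}^{32} (32 − i)/32 = 31/2 ≈ 15.500.

E[X] = 31/2 = 15.500.


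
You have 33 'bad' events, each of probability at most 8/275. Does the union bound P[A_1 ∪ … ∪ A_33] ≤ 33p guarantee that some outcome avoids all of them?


Union bound: P[∪_{i=1}^{33} A_i] ≤ Σ_i P[A_i] ≤ 33·p = 33·(8/275) = 24/25.
Numerically: 24/25 ≈ 0.96000.
Is 24/25 < 1? YES.
Since P[∪ A_i] ≤ 24/25 < 1, the complement has P[∩ A_i^c] ≥ 1 − 24/25 = 1/25 > 0, so some outcome avoids every A_i.

33·p = 24/25 ≈ 0.96000; existence CERTIFIED by the union bound.


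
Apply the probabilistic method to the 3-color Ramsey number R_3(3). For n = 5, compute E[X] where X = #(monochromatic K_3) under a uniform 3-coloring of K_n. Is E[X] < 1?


E[X] = C(5, 3) · 3^{1 − 3} = 10 · 3^{−2} = 10/9.
As a reduced fraction: E[X] = 10/9 ≈ 1.11111.
Is E[X] < 1? NO.
Since E[X] ≥ 1, the first-moment bound is inconclusive at n = 5; it does NOT by itself certify R_3(3) > 5.

E[X] = 10/9 ≈ 1.11111; E[X] ≥ 1; first-moment method inconclusive here.


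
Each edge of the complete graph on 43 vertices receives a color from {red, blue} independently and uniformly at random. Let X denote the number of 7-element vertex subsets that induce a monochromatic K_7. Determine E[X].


Let X = Σ_S X_S over the C(43, 7) = 32224114 subsets S of size 7, where X_S = 1 if the K_7 on S is monochromatic.
For a fixed S, the K_7 on S has C(7, 2) = 21 edges. P[all 21 edges red] = (1/2)^21, and likewise for blue, so P[monochromatic] = 2·(1/2)^21 = 2^{1 − 21} = 1/1048576.
By linearity: E[X] = C(43, 7) · 2^{1 − 21} = 32224114 · 1/1048576 = 16112057/524288.
Numerically: E[X] ≈ 30.7313.

E[X] = C(43,7)·2^(1−C(7,2)) = 16112057/524288 ≈ 30.7313.


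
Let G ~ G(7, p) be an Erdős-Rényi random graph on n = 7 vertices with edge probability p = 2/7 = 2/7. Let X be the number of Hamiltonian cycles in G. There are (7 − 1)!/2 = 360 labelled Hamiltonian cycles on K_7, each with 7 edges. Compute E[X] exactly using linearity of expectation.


K_7 has (7 − 1)!/2 = 360 labelled Hamiltonian cycles.
For each such Hamiltonian cycle H, let X_H = 1 if all 7 edges of H are present in G. Then P[X_H = 1] = p^{7} = (2/7)^{7} = 128/823543.
By linearity of expectation: E[X] = Σ_H E[X_H] = 360 · p^{7} = 360 · 128/823543 = 46080/823543.
Numerically: E[X] ≈ 0.055953.

E[X] = 360 · (2/7)^{7} = 46080/823543 ≈ 0.055953.


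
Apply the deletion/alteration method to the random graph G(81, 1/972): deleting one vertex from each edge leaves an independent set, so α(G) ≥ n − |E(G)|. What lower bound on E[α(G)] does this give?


E[|E(G)|] = C(81, 2)·p = 3240 · (1/972) = 10/3.
E[α(G)] ≥ n − E[|E(G)|] = 81 − 10/3 = 233/3.
Numerically: ≈ 77.6667.
(This is only a lower bound; the true E[α(G)] may be larger.)

E[α(G)] ≥ 233/3 ≈ 77.6667.


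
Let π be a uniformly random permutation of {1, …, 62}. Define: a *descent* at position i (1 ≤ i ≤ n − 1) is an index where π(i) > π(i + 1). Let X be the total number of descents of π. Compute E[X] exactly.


Write X = Σ X_I over i = 1, …, 61, with X_I the indicator of one descent.
There are 61 indicators.
For each fixed i, the pair (π(i), π(i+1)) is a uniformly random ordered pair of distinct values from {1, …, 62}; by symmetry P[π(i) > π(i+1)] = 1/2.
By linearity: E[X] = 61 · (1/2) = (62 − 1) · (1/2) = 61/2 ≈ 30.500.

E[X] = 61/2 = 30.500.


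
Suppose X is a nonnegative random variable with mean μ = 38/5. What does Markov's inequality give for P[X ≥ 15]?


μ = E[X] = 38/5, a = 15.
Markov: P[X ≥ 15] ≤ μ/a = (38/5)/15 = 38/75.
Numerically: ≈ 0.50667.
(Since a = 15 > μ = 7.60000, the bound 38/75 is < 1 and informative.)

P[X ≥ 15] ≤ 38/75 ≈ 0.50667.


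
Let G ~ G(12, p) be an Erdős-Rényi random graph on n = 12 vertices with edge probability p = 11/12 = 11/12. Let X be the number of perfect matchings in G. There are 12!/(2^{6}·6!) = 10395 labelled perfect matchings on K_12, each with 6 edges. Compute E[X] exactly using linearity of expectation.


K_12 has 12!/(2^{6}·6!) = 10395 labelled perfect matchings.
For each such perfect matching H, let X_H = 1 if all 6 edges of H are present in G. Then P[X_H = 1] = p^{6} = (11/12)^{6} = 1771561/2985984.
By linearity of expectation: E[X] = Σ_H E[X_H] = 10395 · p^{6} = 10395 · 1771561/2985984 = 682050985/110592.
Numerically: E[X] ≈ 6167.27.

E[X] = 10395 · (11/12)^{6} = 682050985/110592 ≈ 6167.27.


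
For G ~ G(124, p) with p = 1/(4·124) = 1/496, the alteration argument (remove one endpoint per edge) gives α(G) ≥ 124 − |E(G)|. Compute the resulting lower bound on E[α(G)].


E[|E(G)|] = C(124, 2)·p = 7626 · (1/496) = 123/8.
E[α(G)] ≥ n − E[|E(G)|] = 124 − 123/8 = 869/8.
Numerically: ≈ 108.625.
(This is only a lower bound; the true E[α(G)] may be larger.)

E[α(G)] ≥ 869/8 ≈ 108.625.


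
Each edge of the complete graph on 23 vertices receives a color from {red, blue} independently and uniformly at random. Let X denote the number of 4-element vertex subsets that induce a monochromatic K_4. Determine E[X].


Let X = Σ_S X_S over the C(23, 4) = 8855 subsets S of size 4, where X_S = 1 if the K_4 on S is monochromatic.
For a fixed S, the K_4 on S has C(4, 2) = 6 edges. P[all 6 edges red] = (1/2)^6, and likewise for blue, so P[monochromatic] = 2·(1/2)^6 = 2^{1 − 6} = 1/32.
By linearity: E[X] = C(23, 4) · 2^{1 − 6} = 8855 · 1/32 = 8855/32.
Numerically: E[X] ≈ 276.7188.

E[X] = C(23,4)·2^(1−C(4,2)) = 8855/32 ≈ 276.7188.


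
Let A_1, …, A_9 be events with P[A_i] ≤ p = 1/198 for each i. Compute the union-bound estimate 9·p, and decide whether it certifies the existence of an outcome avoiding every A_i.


Union bound: P[∪_{i=1}^{9} A_i] ≤ Σ_i P[A_i] ≤ 9·p = 9·(1/198) = 1/22.
Numerically: 1/22 ≈ 0.04545.
Is 1/22 < 1? YES.
Since P[∪ A_i] ≤ 1/22 < 1, the complement has P[∩ A_i^c] ≥ 1 − 1/22 = 21/22 > 0, so some outcome avoids every A_i.

9·p = 1/22 ≈ 0.04545; existence CERTIFIED by the union bound.


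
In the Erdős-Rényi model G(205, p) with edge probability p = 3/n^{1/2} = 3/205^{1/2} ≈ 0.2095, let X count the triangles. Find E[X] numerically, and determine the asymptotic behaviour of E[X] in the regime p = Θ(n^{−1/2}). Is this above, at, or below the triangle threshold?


Number of potential triangles: C(205, 3) = 1414910.
Each occurs with probability p³ ≈ (0.2095)³ ≈ 9.198838e-03.
By linearity: E[X] = C(205, 3)·p³ ≈ 1414910 · 9.198838e-03 ≈ 13015.5279.
Since α = 1/2 < 1, p = c/n^{1/2} ≫ 1/n is above the triangle threshold p ~ 1/n. Asymptotically E[X] ~ (c³/6)·n^{3(1−α)} = (3³/6)·n^{1.5} → ∞; triangles are abundant w.h.p.

E[X] ≈ 13015.5279; in regime p = Θ(1/n^{1/2}) E[X] diverges (above the triangle threshold p ~ 1/n).


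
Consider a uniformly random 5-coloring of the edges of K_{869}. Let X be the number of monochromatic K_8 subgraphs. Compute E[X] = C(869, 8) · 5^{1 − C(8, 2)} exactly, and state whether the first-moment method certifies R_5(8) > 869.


E[X] = C(869, 8) · 5^{1 − 28} = 7809152053901931612 · 5^{−27} = 7809152053901931612/7450580596923828125.
As a reduced fraction: E[X] = 7809152053901931612/7450580596923828125 ≈ 1.04813.
Is E[X] < 1? NO.
Since E[X] ≥ 1, the first-moment bound is inconclusive at n = 869; it does NOT by itself certify R_5(8) > 869.

E[X] = 7809152053901931612/7450580596923828125 ≈ 1.04813; E[X] ≥ 1; first-moment method inconclusive here.


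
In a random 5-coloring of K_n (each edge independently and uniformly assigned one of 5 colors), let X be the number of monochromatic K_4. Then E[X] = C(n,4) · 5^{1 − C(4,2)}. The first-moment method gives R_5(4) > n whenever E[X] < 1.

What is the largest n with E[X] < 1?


We need C(n, 4) · 5^{1 − 6} < 1, i.e. C(n, 4) < 5^{6 − 1} = 3125.
Check values of n near the boundary:
  n = 15: C(15, 4) = 1365; 1365 < 3125? YES
  n = 16: C(16, 4) = 1820; 1820 < 3125? YES
  n = 17: C(17, 4) = 2380; 2380 < 3125? YES
  n = 18: C(18, 4) = 3060; 3060 < 3125? YES
  n = 19: C(19, 4) = 3876; 3876 < 3125? NO
  n = 20: C(20, 4) = 4845; 4845 < 3125? NO
  n = 21: C(21, 4) = 5985; 5985 < 3125? NO
The largest n with C(n, 4) < 3125 is n = 18 (where E[X] = 612/625 ≈ 0.9792000). Hence R_5(4) > 18, i.e. R_5(4) ≥ 19.

Largest n = 18; hence R_5(4) > 18.


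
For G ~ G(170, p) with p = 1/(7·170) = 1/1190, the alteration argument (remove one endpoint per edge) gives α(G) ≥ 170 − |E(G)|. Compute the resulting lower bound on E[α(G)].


E[|E(G)|] = C(170, 2)·p = 14365 · (1/1190) = 169/14.
E[α(G)] ≥ n − E[|E(G)|] = 170 − 169/14 = 2211/14.
Numerically: ≈ 157.929.
(This is only a lower bound; the true E[α(G)] may be larger.)

E[α(G)] ≥ 2211/14 ≈ 157.929.


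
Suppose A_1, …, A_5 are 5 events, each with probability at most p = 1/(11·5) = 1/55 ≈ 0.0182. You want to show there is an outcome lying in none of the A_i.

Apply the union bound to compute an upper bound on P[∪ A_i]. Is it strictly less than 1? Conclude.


Union bound: P[∪_{i=1}^{5} A_i] ≤ Σ_i P[A_i] ≤ 5·p = 5·(1/55) = 1/11.
Numerically: 1/11 ≈ 0.0909.
Is 1/11 < 1? YES.
Since P[∪ A_i] ≤ 1/11 < 1, the complement has P[∩ A_i^c] ≥ 1 − 1/11 = 10/11 > 0, so some outcome avoids every A_i.

5·p = 1/11 ≈ 0.0909; existence CERTIFIED by the union bound.


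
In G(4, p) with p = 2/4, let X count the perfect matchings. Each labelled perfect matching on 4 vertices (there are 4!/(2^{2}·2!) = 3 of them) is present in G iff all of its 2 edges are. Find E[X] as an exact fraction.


K_4 has 4!/(2^{2}·2!) = 3 labelled perfect matchings.
For each such perfect matching H, let X_H = 1 if all 2 edges of H are present in G. Then P[X_H = 1] = p^{2} = (1/2)^{2} = 1/4.
By linearity: E[X] = Σ_H E[X_H] = 3 · p^{2} = 3 · 1/4 = 3/4.
Numerically: E[X] ≈ 0.75.

E[X] = 3 · (1/2)^{2} = 3/4 ≈ 0.75.


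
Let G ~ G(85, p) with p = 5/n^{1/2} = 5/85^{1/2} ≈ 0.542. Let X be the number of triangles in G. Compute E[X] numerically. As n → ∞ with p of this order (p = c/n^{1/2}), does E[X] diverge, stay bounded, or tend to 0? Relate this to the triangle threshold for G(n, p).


Number of potential triangles: C(85, 3) = 98770.
Each occurs with probability p³ ≈ (0.542)³ ≈ 1.59508e-01.
By linearity: E[X] = C(85, 3)·p³ ≈ 98770 · 1.59508e-01 ≈ 15754.574.
Since α = 1/2 < 1, p = c/n^{1/2} ≫ 1/n is above the triangle threshold p ~ 1/n. Asymptotically E[X] ~ (c³/6)·n^{3(1−α)} = (5³/6)·n^{1.5} → ∞; triangles are abundant w.h.p.

E[X] ≈ 15754.574; in regime p = Θ(1/n^{1/2}) E[X] diverges (above the triangle threshold p ~ 1/n).


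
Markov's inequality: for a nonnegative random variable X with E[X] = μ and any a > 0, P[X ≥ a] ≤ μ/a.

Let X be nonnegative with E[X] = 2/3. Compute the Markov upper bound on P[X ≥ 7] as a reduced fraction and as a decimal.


μ = E[X] = 2/3, a = 7.
Markov: P[X ≥ 7] ≤ μ/a = (2/3)/7 = 2/21.
Numerically: ≈ 0.09524.
(Since a = 7 > μ = 0.66667, the bound 2/21 is < 1 and informative.)

P[X ≥ 7] ≤ 2/21 ≈ 0.09524.


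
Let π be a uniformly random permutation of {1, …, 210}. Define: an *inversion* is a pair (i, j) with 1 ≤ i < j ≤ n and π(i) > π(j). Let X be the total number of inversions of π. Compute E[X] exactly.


Write X = Σ X_I over the C(210, 2) = 21945 pairs i < j, with X_I the indicator of one inversion.
There are 21945 indicators.
For each fixed pair i < j, the values π(i) and π(j) are two distinct elements of {1, …, 210} in uniformly random order; by symmetry P[π(i) > π(j)] = 1/2.
By linearity: E[X] = 21945 · (1/2) = C(210, 2) · (1/2) = 21945/2 = 21945/2 ≈ 10972.5000.

E[X] = 21945/2 = 10972.5000.


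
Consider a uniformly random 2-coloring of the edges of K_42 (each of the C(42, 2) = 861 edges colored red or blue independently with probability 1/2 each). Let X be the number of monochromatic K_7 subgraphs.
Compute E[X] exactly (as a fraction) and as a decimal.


Let X = Σ_S X_S over the C(42, 7) = 26978328 subsets S of size 7, where X_S = 1 if the K_7 on S is monochromatic.
For a fixed S, the K_7 on S has C(7, 2) = 21 edges. P[all 21 edges red] = (1/2)^21, and likewise for blue, so P[monochromatic] = 2·(1/2)^21 = 2^{1 − 21} = 1/1048576.
By linearity of expectation: E[X] = C(42, 7) · 2^{1 − 21} = 26978328 · 1/1048576 = 3372291/131072.
Numerically: E[X] ≈ 25.729.

E[X] = C(42,7)·2^(1−C(7,2)) = 3372291/131072 ≈ 25.729.


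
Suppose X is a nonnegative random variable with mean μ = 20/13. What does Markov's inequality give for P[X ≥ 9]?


μ = E[X] = 20/13, a = 9.
Markov: P[X ≥ 9] ≤ μ/a = (20/13)/9 = 20/117.
Numerically: ≈ 0.17094.
(Since a = 9 > μ = 1.53846, the bound 20/117 is < 1 and informative.)

P[X ≥ 9] ≤ 20/117 ≈ 0.17094.


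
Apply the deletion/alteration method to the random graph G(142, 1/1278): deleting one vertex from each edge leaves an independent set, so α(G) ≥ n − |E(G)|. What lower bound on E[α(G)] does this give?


E[|E(G)|] = C(142, 2)·p = 10011 · (1/1278) = 47/6.
E[α(G)] ≥ n − E[|E(G)|] = 142 − 47/6 = 805/6.
Numerically: ≈ 134.166667.
(This is only a lower bound; the true E[α(G)] may be larger.)

E[α(G)] ≥ 805/6 ≈ 134.166667.


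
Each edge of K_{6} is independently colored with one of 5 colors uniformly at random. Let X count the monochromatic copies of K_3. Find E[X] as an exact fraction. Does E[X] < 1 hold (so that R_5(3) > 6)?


E[X] = C(6, 3) · 5^{1 − 3} = 20 · 5^{−2} = 20/25.
As a reduced fraction: E[X] = 4/5 ≈ 0.80000.
Is E[X] < 1? YES.
Since E[X] < 1, there exists a 5-coloring of K_{6} with no monochromatic K_3; hence R_5(3) > 6.

E[X] = 4/5 ≈ 0.80000; E[X] < 1, so R_5(3) > 6.


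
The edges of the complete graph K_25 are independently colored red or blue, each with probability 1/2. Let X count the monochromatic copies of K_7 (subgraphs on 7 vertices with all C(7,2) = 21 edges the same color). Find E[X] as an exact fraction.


Let X = Σ_S X_S over the C(25, 7) = 480700 subsets S of size 7, where X_S = 1 if the K_7 on S is monochromatic.
For a fixed S, the K_7 on S has C(7, 2) = 21 edges. P[all 21 edges red] = (1/2)^21, and likewise for blue, so P[monochromatic] = 2·(1/2)^21 = 2^{1 − 21} = 1/1048576.
By linearity of expectation: E[X] = C(25, 7) · 2^{1 − 21} = 480700 · 1/1048576 = 120175/262144.
Numerically: E[X] ≈ 0.458.

E[X] = C(25,7)·2^(1−C(7,2)) = 120175/262144 ≈ 0.458.


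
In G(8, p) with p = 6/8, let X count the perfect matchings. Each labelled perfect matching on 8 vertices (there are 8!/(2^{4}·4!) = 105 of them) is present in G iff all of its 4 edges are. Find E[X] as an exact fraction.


K_8 has 8!/(2^{4}·4!) = 105 labelled perfect matchings.
For each such perfect matching H, let X_H = 1 if all 4 edges of H are present in G. Then P[X_H = 1] = p^{4} = (3/4)^{4} = 81/256.
Summing the indicators: E[X] = Σ_H E[X_H] = 105 · p^{4} = 105 · 81/256 = 8505/256.
Numerically: E[X] ≈ 33.22.

E[X] = 105 · (3/4)^{4} = 8505/256 ≈ 33.22.


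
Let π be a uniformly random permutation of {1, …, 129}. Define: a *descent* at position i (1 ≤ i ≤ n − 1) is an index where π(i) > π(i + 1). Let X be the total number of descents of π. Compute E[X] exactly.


Write X = Σ X_I over i = 1, …, 128, with X_I the indicator of one descent.
There are 128 indicators.
For each fixed i, the pair (π(i), π(i+1)) is a uniformly random ordered pair of distinct values from {1, …, 129}; by symmetry P[π(i) > π(i+1)] = 1/2.
By linearity: E[X] = 128 · (1/2) = (129 − 1) · (1/2) = 64 ≈ 64.0000.

E[X] = 64 = 64.0000.


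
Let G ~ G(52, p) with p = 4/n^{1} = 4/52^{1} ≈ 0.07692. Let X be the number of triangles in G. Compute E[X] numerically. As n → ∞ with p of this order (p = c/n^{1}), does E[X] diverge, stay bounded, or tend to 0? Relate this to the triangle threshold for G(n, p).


Number of potential triangles: C(52, 3) = 22100.
Each occurs with probability p³ ≈ (0.07692)³ ≈ 4.551661e-04.
By linearity: E[X] = C(52, 3)·p³ ≈ 22100 · 4.551661e-04 ≈ 10.0592.
Here α = 1, so p = 4/n is exactly at the triangle threshold p ~ 1/n. Asymptotically E[X] → c³/6 = 4³/6 = 32/3 ≈ 10.6667, a bounded constant. In this regime the triangle count is asymptotically Poisson(c³/6).

E[X] ≈ 10.0592; in regime p = Θ(1/n^{1}) E[X] stays bounded (at the triangle threshold p ~ 1/n).


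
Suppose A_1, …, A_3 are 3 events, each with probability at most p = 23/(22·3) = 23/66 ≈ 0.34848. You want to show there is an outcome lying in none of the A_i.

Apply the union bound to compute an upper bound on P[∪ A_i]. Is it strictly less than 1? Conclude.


Union bound: P[∪_{i=1}^{3} A_i] ≤ Σ_i P[A_i] ≤ 3·p = 3·(23/66) = 23/22.
Numerically: 23/22 ≈ 1.04545.
Is 23/22 < 1? NO.
Since the bound 23/22 is ≥ 1, the union bound is uninformative here; it does NOT by itself certify existence.

3·p = 23/22 ≈ 1.04545; existence NOT certified by the union bound.


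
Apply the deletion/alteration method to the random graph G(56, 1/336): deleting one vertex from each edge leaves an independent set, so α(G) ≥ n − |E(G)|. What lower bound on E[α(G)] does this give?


E[|E(G)|] = C(56, 2)·p = 1540 · (1/336) = 55/12.
E[α(G)] ≥ n − E[|E(G)|] = 56 − 55/12 = 617/12.
Numerically: ≈ 51.417.
(This is only a lower bound; the true E[α(G)] may be larger.)

E[α(G)] ≥ 617/12 ≈ 51.417.


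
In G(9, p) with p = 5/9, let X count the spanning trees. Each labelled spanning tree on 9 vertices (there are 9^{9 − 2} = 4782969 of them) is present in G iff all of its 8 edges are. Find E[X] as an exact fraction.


K_9 has 9^{9 − 2} = 4782969 labelled spanning trees.
For each such spanning tree H, let X_H = 1 if all 8 edges of H are present in G. Then P[X_H = 1] = p^{8} = (5/9)^{8} = 390625/43046721.
Summing the indicators: E[X] = Σ_H E[X_H] = 4782969 · p^{8} = 4782969 · 390625/43046721 = 390625/9.
Numerically: E[X] ≈ 43402.8.

E[X] = 4782969 · (5/9)^{8} = 390625/9 ≈ 43402.8.


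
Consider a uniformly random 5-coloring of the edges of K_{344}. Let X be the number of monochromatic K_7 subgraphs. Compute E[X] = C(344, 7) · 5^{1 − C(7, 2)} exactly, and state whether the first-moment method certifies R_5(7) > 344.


E[X] = C(344, 7) · 5^{1 − 21} = 106364775244728 · 5^{−20} = 106364775244728/95367431640625.
As a reduced fraction: E[X] = 106364775244728/95367431640625 ≈ 1.1153.
Is E[X] < 1? NO.
Since E[X] ≥ 1, the first-moment bound is inconclusive at n = 344; it does NOT by itself certify R_5(7) > 344.

E[X] = 106364775244728/95367431640625 ≈ 1.1153; E[X] ≥ 1; first-moment method inconclusive here.


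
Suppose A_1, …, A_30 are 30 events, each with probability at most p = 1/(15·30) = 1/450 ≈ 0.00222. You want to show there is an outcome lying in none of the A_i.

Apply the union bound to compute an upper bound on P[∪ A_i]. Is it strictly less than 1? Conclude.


Union bound: P[∪_{i=1}^{30} A_i] ≤ Σ_i P[A_i] ≤ 30·p = 30·(1/450) = 1/15.
Numerically: 1/15 ≈ 0.06667.
Is 1/15 < 1? YES.
Since P[∪ A_i] ≤ 1/15 < 1, the complement has P[∩ A_i^c] ≥ 1 − 1/15 = 14/15 > 0, so some outcome avoids every A_i.

30·p = 1/15 ≈ 0.06667; existence CERTIFIED by the union bound.


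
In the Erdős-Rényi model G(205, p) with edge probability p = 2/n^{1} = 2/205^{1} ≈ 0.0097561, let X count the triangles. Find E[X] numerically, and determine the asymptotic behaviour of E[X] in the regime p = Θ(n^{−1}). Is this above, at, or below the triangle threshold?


Number of potential triangles: C(205, 3) = 1414910.
Each occurs with probability p³ ≈ (0.0097561)³ ≈ 9.2859941e-07.
By linearity: E[X] = C(205, 3)·p³ ≈ 1414910 · 9.2859941e-07 ≈ 1.31388.
Here α = 1, so p = 2/n is exactly at the triangle threshold p ~ 1/n. Asymptotically E[X] → c³/6 = 2³/6 = 4/3 ≈ 1.33333, a bounded constant. In this regime the triangle count is asymptotically Poisson(c³/6).

E[X] ≈ 1.31388; in regime p = Θ(1/n^{1}) E[X] stays bounded (at the triangle threshold p ~ 1/n).


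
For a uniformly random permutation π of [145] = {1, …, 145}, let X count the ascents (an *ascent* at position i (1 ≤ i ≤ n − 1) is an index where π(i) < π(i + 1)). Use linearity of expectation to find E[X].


Write X = Σ X_I over i = 1, …, 144, with X_I the indicator of one ascent.
There are 144 indicators.
For each fixed i, the pair (π(i), π(i+1)) is a uniformly random ordered pair of distinct values from {1, …, 145}; by symmetry P[π(i) < π(i+1)] = 1/2.
By linearity: E[X] = 144 · (1/2) = (145 − 1) · (1/2) = 72 ≈ 72.0000.

E[X] = 72 = 72.0000.


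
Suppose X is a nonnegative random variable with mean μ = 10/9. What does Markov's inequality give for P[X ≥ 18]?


μ = E[X] = 10/9, a = 18.
Markov: P[X ≥ 18] ≤ μ/a = (10/9)/18 = 5/81.
Numerically: ≈ 0.062.
(Since a = 18 > μ = 1.111, the bound 5/81 is < 1 and informative.)

P[X ≥ 18] ≤ 5/81 ≈ 0.062.


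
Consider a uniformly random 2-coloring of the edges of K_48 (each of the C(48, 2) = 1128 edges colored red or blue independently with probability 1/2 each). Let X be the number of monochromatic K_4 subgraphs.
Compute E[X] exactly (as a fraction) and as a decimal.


Let X = Σ_S X_S over the C(48, 4) = 194580 subsets S of size 4, where X_S = 1 if the K_4 on S is monochromatic.
For a fixed S, the K_4 on S has C(4, 2) = 6 edges. P[all 6 edges red] = (1/2)^6, and likewise for blue, so P[monochromatic] = 2·(1/2)^6 = 2^{1 − 6} = 1/32.
By linearity: E[X] = C(48, 4) · 2^{1 − 6} = 194580 · 1/32 = 48645/8.
Numerically: E[X] ≈ 6080.625000.

E[X] = C(48,4)·2^(1−C(4,2)) = 48645/8 ≈ 6080.625000.


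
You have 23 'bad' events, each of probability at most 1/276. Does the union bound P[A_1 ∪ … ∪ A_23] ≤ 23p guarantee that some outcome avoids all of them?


Union bound: P[∪_{i=1}^{23} A_i] ≤ Σ_i P[A_i] ≤ 23·p = 23·(1/276) = 1/12.
Numerically: 1/12 ≈ 0.0833333.
Is 1/12 < 1? YES.
Since P[∪ A_i] ≤ 1/12 < 1, the complement has P[∩ A_i^c] ≥ 1 − 1/12 = 11/12 > 0, so some outcome avoids every A_i.

23·p = 1/12 ≈ 0.0833333; existence CERTIFIED by the union bound.


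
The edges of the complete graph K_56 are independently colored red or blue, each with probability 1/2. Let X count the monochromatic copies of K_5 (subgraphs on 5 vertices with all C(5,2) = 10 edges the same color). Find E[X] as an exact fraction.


Let X = Σ_S X_S over the C(56, 5) = 3819816 subsets S of size 5, where X_S = 1 if the K_5 on S is monochromatic.
For a fixed S, the K_5 on S has C(5, 2) = 10 edges. P[all 10 edges red] = (1/2)^10, and likewise for blue, so P[monochromatic] = 2·(1/2)^10 = 2^{1 − 10} = 1/512.
By linearity: E[X] = C(56, 5) · 2^{1 − 10} = 3819816 · 1/512 = 477477/64.
Numerically: E[X] ≈ 7460.57812.

E[X] = C(56,5)·2^(1−C(5,2)) = 477477/64 ≈ 7460.57812.
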